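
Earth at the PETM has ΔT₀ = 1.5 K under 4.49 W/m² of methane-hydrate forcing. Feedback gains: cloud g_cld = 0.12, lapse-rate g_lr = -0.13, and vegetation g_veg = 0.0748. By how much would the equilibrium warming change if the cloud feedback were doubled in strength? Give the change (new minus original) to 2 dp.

Original: g = 0.0648, ΔT = 1.5/(1−0.0648) = 1.6039 K.
With doubled cloud: g' = 0.1848, ΔT' = 1.5/(1−0.1848) = 1.8400 K.
Change = 1.8400 − 1.6039 = 0.24 K.

0.24 K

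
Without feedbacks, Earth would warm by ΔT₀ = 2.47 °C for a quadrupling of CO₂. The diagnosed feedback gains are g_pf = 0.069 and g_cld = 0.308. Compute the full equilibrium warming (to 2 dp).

3.96 °C

Total gain g = 0.069 + 0.308 = 0.377.
Amplification A = 1/(1 − 0.377) = 1.605.
ΔT = 2.47 × 1.605 = 3.96 °C.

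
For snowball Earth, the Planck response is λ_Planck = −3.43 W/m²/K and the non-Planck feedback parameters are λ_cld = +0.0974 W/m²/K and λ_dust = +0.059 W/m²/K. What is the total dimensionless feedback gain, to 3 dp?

Convert to gains: g_cld = 0.0974/3.43 = 0.0284; g_dust = 0.059/3.43 = 0.0172.
Total gain g = 0.0456.

0.046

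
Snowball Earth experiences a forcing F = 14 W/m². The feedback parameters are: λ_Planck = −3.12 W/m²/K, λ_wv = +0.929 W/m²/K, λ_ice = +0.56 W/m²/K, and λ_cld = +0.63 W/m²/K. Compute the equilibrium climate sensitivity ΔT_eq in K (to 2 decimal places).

13.99 K

Net feedback parameter λ = (−3.12) + (+0.929) + (+0.56) + (+0.63) = -1.001 W/m²/K.
ΔT = −F/λ = −14/(-1.001) = 13.99 K.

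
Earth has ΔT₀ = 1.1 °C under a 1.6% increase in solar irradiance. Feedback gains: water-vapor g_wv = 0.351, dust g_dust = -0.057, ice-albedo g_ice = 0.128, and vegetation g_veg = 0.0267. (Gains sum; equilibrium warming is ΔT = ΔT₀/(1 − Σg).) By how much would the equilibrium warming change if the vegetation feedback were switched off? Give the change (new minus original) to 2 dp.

-0.09 °C

Original: g = 0.4487, ΔT = 1.1/(1−0.4487) = 1.9953 °C.
Without vegetation: g' = 0.422, ΔT' = 1.1/(1−0.422) = 1.9031 °C.
Change = 1.9031 − 1.9953 = -0.09 °C.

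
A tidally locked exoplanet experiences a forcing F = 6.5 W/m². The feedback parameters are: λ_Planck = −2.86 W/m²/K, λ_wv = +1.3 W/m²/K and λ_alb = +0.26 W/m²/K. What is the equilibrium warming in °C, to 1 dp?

Net feedback parameter λ = (−2.86) + (+1.3) + (+0.26) = -1.3 W/m²/K.
ΔT = −F/λ = −6.5/(-1.3) = 5.0 °C.

5.0 °C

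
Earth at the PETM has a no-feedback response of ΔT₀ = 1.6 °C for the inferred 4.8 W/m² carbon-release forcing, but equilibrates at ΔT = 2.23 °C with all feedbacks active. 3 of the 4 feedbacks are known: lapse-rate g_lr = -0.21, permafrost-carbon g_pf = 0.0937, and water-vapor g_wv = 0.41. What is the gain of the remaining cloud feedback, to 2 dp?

-0.01

Amplification A = ΔT/ΔT₀ = 2.23/1.6 = 1.394.
Total gain g = 1 − 1/A = 1 − 1/1.394 = 0.2826.
Known gains sum to -0.21 + 0.0937 + 0.41 = 0.2937.
g_cld = 0.2826 − 0.2937 = -0.01.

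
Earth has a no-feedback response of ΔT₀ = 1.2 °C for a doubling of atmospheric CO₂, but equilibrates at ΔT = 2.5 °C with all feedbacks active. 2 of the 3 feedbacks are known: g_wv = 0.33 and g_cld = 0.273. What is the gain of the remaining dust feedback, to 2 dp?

-0.08

Amplification A = ΔT/ΔT₀ = 2.5/1.2 = 2.083.
Total gain g = 1 − 1/A = 1 − 1/2.083 = 0.5199.
Known gains sum to 0.33 + 0.273 = 0.603.
g_dust = 0.5199 − 0.603 = -0.08.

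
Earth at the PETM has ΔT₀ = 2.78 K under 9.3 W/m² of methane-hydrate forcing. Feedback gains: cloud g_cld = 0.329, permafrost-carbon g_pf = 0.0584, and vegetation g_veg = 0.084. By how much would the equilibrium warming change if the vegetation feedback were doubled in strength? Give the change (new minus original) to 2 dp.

0.99 K

Original: g = 0.4714, ΔT = 2.78/(1−0.4714) = 5.2592 K.
With doubled vegetation: g' = 0.5554, ΔT' = 2.78/(1−0.5554) = 6.2528 K.
Change = 6.2528 − 5.2592 = 0.99 K.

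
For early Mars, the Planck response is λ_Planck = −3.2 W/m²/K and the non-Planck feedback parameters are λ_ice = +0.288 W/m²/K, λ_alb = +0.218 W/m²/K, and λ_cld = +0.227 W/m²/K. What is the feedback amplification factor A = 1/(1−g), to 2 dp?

1.30

Convert to gains: g_ice = 0.288/3.2 = 0.09; g_alb = 0.218/3.2 = 0.06812; g_cld = 0.227/3.2 = 0.07094.
Total gain g = 0.22906.
A = 1/(1 − 0.22906) = 1.30.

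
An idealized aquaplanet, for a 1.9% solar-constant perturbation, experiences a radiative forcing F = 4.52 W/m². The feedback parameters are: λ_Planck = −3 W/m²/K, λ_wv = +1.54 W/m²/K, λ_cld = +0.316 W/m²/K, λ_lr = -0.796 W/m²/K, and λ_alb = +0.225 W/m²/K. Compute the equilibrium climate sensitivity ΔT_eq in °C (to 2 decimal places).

Net feedback parameter λ = (−3) + (+1.54) + (+0.316) + (-0.796) + (+0.225) = -1.715 W/m²/K.
ΔT = −F/λ = −4.52/(-1.715) = 2.64 °C.

2.64 °C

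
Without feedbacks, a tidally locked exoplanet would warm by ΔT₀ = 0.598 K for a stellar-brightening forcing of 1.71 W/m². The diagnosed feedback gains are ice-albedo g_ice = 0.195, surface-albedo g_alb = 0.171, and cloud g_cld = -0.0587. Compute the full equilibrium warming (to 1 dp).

0.9 K

Total gain g = 0.195 + 0.171 − 0.0587 = 0.3073.
Amplification A = 1/(1 − 0.3073) = 1.444.
ΔT = 0.598 × 1.444 = 0.9 K.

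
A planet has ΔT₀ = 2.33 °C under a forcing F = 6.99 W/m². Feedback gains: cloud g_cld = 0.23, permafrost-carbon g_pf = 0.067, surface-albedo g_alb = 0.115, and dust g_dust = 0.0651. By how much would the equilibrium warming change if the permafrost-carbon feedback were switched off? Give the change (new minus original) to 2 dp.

-0.51 °C

Original: g = 0.4771, ΔT = 2.33/(1−0.4771) = 4.4559 °C.
Without permafrost-carbon: g' = 0.4101, ΔT' = 2.33/(1−0.4101) = 3.9498 °C.
Change = 3.9498 − 4.4559 = -0.51 °C.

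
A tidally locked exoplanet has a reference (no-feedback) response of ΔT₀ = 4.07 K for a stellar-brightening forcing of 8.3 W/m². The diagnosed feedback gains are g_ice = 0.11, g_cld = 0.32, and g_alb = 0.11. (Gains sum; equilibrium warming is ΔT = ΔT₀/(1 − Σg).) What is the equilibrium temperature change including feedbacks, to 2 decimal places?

8.85 K

Total gain g = 0.11 + 0.32 + 0.11 = 0.54.
Amplification A = 1/(1 − 0.54) = 2.174.
ΔT = 4.07 × 2.174 = 8.85 K.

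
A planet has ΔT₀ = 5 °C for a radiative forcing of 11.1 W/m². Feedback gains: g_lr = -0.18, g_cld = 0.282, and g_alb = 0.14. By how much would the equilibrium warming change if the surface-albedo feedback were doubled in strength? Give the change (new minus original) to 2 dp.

1.49 °C

Original: g = 0.242, ΔT = 5/(1−0.242) = 6.5963 °C.
With doubled surface-albedo: g' = 0.382, ΔT' = 5/(1−0.382) = 8.0906 °C.
Change = 8.0906 − 6.5963 = 1.49 °C.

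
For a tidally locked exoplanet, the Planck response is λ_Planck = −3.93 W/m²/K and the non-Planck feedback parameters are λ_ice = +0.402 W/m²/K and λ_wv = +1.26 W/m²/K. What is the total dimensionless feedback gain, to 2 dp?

Convert to gains: g_ice = 0.402/3.93 = 0.1023; g_wv = 1.26/3.93 = 0.3206.
Total gain g = 0.4229.

0.42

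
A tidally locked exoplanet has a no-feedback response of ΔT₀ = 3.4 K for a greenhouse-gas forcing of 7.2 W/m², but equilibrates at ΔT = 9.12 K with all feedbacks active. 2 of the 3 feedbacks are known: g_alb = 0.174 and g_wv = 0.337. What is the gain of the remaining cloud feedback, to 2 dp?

Amplification A = ΔT/ΔT₀ = 9.12/3.4 = 2.682.
Total gain g = 1 − 1/A = 1 − 1/2.682 = 0.6271.
Known gains sum to 0.174 + 0.337 = 0.511.
g_cld = 0.6271 − 0.511 = 0.12.

0.12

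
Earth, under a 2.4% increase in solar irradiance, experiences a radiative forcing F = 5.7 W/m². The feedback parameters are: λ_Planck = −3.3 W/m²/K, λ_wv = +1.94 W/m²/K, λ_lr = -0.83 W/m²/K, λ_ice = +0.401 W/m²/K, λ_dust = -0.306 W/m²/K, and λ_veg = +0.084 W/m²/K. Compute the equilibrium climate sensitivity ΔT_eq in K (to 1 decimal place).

Net feedback parameter λ = (−3.3) + (+1.94) + (-0.83) + (+0.401) + (-0.306) + (+0.084) = -2.011 W/m²/K.
ΔT = −F/λ = −5.7/(-2.011) = 2.8 K.

2.8 K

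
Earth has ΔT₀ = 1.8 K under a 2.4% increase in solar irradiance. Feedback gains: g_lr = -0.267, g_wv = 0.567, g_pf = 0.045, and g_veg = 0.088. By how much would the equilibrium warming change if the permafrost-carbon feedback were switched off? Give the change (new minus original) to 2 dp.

Original: g = 0.433, ΔT = 1.8/(1−0.433) = 3.1746 K.
Without permafrost-carbon: g' = 0.388, ΔT' = 1.8/(1−0.388) = 2.9412 K.
Change = 2.9412 − 3.1746 = -0.23 K.

-0.23 K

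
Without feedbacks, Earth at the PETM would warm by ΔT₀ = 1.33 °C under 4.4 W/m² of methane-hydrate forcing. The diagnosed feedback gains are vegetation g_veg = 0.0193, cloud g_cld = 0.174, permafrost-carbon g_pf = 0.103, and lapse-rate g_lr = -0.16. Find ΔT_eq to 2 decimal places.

1.54 °C

Total gain g = 0.0193 + 0.174 + 0.103 − 0.16 = 0.1363.
Amplification A = 1/(1 − 0.1363) = 1.158.
ΔT = 1.33 × 1.158 = 1.54 °C.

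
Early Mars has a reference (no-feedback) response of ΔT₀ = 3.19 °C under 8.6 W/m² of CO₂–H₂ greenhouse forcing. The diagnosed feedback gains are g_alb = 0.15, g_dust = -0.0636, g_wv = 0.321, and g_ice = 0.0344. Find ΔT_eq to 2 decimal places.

Total gain g = 0.15 − 0.0636 + 0.321 + 0.0344 = 0.4418.
Amplification A = 1/(1 − 0.4418) = 1.791.
ΔT = 3.19 × 1.791 = 5.71 °C.

5.71 °C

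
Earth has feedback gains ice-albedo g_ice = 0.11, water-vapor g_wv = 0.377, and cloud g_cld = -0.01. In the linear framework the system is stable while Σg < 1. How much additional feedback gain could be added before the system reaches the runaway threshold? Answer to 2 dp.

0.52

Current total gain = 0.11 + 0.377 − 0.01 = 0.477.
Margin to runaway = 1 − 0.477 = 0.52.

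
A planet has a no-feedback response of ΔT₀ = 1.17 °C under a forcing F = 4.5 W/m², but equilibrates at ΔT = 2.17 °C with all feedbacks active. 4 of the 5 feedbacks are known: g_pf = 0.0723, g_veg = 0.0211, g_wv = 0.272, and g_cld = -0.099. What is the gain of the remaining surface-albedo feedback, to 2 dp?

Amplification A = ΔT/ΔT₀ = 2.17/1.17 = 1.855.
Total gain g = 1 − 1/A = 1 − 1/1.855 = 0.4609.
Known gains sum to 0.0723 + 0.0211 + 0.272 − 0.099 = 0.2664.
g_alb = 0.4609 − 0.2664 = 0.19.

0.19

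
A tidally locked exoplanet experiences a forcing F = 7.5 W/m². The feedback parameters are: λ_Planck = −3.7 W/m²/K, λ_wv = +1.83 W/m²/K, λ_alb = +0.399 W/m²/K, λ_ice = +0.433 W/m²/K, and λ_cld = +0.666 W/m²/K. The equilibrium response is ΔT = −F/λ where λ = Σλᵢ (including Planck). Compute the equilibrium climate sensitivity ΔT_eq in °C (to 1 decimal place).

Net feedback parameter λ = (−3.7) + (+1.83) + (+0.399) + (+0.433) + (+0.666) = -0.372 W/m²/K.
ΔT = −F/λ = −7.5/(-0.372) = 20.2 °C.

20.2 °C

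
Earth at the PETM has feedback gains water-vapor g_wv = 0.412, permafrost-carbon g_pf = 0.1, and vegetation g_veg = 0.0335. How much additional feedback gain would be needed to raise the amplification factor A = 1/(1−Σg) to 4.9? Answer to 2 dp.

Current total gain = 0.5455.
Target gain for A = 4.9: g* = 1 − 1/4.9 = 0.7959.
Additional gain needed = 0.7959 − 0.5455 = 0.25.

0.25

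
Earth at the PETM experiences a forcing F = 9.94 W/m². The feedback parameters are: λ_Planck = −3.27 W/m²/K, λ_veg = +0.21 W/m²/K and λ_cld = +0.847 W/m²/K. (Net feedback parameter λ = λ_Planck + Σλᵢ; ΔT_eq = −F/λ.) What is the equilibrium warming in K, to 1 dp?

Net feedback parameter λ = (−3.27) + (+0.21) + (+0.847) = -2.213 W/m²/K.
ΔT = −F/λ = −9.94/(-2.213) = 4.5 K.

4.5 K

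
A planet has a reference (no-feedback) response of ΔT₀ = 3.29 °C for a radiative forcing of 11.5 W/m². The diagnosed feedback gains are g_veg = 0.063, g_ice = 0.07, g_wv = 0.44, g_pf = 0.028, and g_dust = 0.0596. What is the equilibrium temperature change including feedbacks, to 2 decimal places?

Total gain g = 0.063 + 0.07 + 0.44 + 0.028 + 0.0596 = 0.6606.
Amplification A = 1/(1 − 0.6606) = 2.946.
ΔT = 3.29 × 2.946 = 9.69 °C.

9.69 °C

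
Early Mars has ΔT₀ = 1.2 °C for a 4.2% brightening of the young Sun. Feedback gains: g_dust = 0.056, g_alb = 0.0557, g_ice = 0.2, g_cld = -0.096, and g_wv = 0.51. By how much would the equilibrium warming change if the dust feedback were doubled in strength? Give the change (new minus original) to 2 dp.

Original: g = 0.7257, ΔT = 1.2/(1−0.7257) = 4.3748 °C.
With doubled dust: g' = 0.7817, ΔT' = 1.2/(1−0.7817) = 5.4970 °C.
Change = 5.4970 − 4.3748 = 1.12 °C.

1.12 °C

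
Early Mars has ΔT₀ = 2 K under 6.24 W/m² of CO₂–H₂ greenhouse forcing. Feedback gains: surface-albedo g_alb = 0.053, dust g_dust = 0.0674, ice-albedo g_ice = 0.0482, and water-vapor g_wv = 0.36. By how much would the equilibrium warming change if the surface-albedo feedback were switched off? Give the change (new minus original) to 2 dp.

-0.43 K

Original: g = 0.5286, ΔT = 2/(1−0.5286) = 4.2427 K.
Without surface-albedo: g' = 0.4756, ΔT' = 2/(1−0.4756) = 3.8139 K.
Change = 3.8139 − 4.2427 = -0.43 K.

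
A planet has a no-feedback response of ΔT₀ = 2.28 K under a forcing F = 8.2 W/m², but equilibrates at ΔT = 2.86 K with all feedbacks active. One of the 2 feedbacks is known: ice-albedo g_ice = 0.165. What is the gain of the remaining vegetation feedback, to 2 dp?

0.04

Amplification A = ΔT/ΔT₀ = 2.86/2.28 = 1.254.
Total gain g = 1 − 1/A = 1 − 1/1.254 = 0.2026.
The known gain is 0.165.
g_veg = 0.2026 − 0.165 = 0.04.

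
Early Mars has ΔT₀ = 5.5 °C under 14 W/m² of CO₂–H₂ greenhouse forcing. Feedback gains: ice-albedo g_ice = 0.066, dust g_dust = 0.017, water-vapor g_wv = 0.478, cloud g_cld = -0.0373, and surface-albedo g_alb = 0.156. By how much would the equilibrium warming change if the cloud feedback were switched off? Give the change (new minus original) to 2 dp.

2.26 °C

Original: g = 0.6797, ΔT = 5.5/(1−0.6797) = 17.1714 °C.
Without cloud: g' = 0.717, ΔT' = 5.5/(1−0.717) = 19.4346 °C.
Change = 19.4346 − 17.1714 = 2.26 °C.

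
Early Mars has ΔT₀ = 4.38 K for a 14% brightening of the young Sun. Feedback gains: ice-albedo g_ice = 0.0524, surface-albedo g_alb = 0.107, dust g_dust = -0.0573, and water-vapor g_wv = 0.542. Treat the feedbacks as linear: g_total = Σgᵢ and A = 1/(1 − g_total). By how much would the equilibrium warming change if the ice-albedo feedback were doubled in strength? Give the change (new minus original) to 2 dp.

Original: g = 0.6441, ΔT = 4.38/(1−0.6441) = 12.3068 K.
With doubled ice-albedo: g' = 0.6965, ΔT' = 4.38/(1−0.6965) = 14.4316 K.
Change = 14.4316 − 12.3068 = 2.12 K.

2.12 K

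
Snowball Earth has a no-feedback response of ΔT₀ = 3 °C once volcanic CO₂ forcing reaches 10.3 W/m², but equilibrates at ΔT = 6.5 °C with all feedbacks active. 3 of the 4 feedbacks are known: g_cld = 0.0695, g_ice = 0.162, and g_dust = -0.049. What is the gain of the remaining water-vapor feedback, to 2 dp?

Amplification A = ΔT/ΔT₀ = 6.5/3 = 2.167.
Total gain g = 1 − 1/A = 1 − 1/2.167 = 0.5385.
Known gains sum to 0.0695 + 0.162 − 0.049 = 0.1825.
g_wv = 0.5385 − 0.1825 = 0.36.

0.36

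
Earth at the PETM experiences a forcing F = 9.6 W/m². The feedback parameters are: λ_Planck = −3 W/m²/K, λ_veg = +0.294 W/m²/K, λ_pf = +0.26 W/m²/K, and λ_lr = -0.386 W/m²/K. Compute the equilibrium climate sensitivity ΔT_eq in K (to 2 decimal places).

3.39 K

Net feedback parameter λ = (−3) + (+0.294) + (+0.26) + (-0.386) = -2.832 W/m²/K.
ΔT = −F/λ = −9.6/(-2.832) = 3.39 K.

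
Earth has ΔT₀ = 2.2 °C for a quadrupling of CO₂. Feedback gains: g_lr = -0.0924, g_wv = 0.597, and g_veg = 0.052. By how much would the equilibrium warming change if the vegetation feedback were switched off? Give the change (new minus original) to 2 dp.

Original: g = 0.5566, ΔT = 2.2/(1−0.5566) = 4.9617 °C.
Without vegetation: g' = 0.5046, ΔT' = 2.2/(1−0.5046) = 4.4409 °C.
Change = 4.4409 − 4.9617 = -0.52 °C.

-0.52 °C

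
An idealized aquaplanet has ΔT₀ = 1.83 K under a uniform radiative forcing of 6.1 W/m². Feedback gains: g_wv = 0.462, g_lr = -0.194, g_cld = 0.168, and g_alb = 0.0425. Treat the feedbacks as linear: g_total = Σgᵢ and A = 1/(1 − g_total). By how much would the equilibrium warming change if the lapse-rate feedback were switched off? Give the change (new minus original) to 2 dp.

2.08 K

Original: g = 0.4785, ΔT = 1.83/(1−0.4785) = 3.5091 K.
Without lapse-rate: g' = 0.6725, ΔT' = 1.83/(1−0.6725) = 5.5878 K.
Change = 5.5878 − 3.5091 = 2.08 K.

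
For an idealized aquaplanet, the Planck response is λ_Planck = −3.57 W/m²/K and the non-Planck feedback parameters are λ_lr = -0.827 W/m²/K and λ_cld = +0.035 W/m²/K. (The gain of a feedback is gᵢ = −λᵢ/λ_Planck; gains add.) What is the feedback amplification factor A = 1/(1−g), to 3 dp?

Convert to gains: g_lr = -0.827/3.57 = -0.2317; g_cld = 0.035/3.57 = 0.009804.
Total gain g = -0.221896.
A = 1/(1 + 0.221896) = 0.818.

0.818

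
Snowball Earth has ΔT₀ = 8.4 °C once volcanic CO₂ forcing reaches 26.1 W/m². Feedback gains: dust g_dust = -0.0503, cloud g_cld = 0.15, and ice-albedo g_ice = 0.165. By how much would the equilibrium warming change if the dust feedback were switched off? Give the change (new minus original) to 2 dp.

0.84 °C

Original: g = 0.2647, ΔT = 8.4/(1−0.2647) = 11.4239 °C.
Without dust: g' = 0.315, ΔT' = 8.4/(1−0.315) = 12.2628 °C.
Change = 12.2628 − 11.4239 = 0.84 °C.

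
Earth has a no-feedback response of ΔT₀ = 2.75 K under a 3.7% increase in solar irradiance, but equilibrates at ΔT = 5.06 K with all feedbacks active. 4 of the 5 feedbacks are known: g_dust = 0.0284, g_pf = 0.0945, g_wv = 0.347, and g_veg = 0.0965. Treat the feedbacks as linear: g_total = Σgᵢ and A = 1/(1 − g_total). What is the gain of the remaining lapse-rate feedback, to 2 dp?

-0.11

Amplification A = ΔT/ΔT₀ = 5.06/2.75 = 1.84.
Total gain g = 1 − 1/A = 1 − 1/1.84 = 0.4565.
Known gains sum to 0.0284 + 0.0945 + 0.347 + 0.0965 = 0.5664.
g_lr = 0.4565 − 0.5664 = -0.11.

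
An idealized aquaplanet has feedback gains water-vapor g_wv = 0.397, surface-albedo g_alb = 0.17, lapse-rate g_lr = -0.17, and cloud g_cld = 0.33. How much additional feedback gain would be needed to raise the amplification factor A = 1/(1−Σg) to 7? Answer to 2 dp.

0.13

Current total gain = 0.727.
Target gain for A = 7: g* = 1 − 1/7 = 0.8571.
Additional gain needed = 0.8571 − 0.727 = 0.13.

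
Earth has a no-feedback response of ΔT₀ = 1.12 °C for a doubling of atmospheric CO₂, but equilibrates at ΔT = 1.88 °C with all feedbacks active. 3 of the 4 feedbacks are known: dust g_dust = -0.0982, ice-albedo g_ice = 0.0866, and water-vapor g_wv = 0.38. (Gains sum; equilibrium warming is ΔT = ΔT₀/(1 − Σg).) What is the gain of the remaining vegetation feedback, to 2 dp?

Amplification A = ΔT/ΔT₀ = 1.88/1.12 = 1.679.
Total gain g = 1 − 1/A = 1 − 1/1.679 = 0.4044.
Known gains sum to -0.0982 + 0.0866 + 0.38 = 0.3684.
g_veg = 0.4044 − 0.3684 = 0.04.

0.04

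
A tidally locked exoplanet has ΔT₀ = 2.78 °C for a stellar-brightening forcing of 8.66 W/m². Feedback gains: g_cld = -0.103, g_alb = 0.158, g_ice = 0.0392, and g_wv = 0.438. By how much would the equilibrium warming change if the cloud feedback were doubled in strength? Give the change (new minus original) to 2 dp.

Original: g = 0.5322, ΔT = 2.78/(1−0.5322) = 5.9427 °C.
With doubled cloud: g' = 0.4292, ΔT' = 2.78/(1−0.4292) = 4.8704 °C.
Change = 4.8704 − 5.9427 = -1.07 °C.

-1.07 °C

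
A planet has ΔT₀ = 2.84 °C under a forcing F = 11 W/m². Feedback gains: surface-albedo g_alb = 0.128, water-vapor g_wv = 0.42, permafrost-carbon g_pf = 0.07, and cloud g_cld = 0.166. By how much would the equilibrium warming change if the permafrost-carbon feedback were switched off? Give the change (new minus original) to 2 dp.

-3.22 °C

Original: g = 0.784, ΔT = 2.84/(1−0.784) = 13.1481 °C.
Without permafrost-carbon: g' = 0.714, ΔT' = 2.84/(1−0.714) = 9.9301 °C.
Change = 9.9301 − 13.1481 = -3.22 °C.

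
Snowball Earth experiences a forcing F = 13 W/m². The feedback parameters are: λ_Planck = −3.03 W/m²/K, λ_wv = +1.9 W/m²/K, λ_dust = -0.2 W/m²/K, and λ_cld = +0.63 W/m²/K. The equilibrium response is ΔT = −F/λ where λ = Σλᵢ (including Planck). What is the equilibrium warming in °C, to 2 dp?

18.57 °C

Net feedback parameter λ = (−3.03) + (+1.9) + (-0.2) + (+0.63) = -0.7 W/m²/K.
ΔT = −F/λ = −13/(-0.7) = 18.57 °C.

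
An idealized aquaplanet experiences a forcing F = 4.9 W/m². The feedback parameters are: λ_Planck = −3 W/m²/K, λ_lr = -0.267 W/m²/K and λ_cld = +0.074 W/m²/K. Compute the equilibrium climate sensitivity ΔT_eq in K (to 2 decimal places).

Net feedback parameter λ = (−3) + (-0.267) + (+0.074) = -3.193 W/m²/K.
ΔT = −F/λ = −4.9/(-3.193) = 1.53 K.

1.53 K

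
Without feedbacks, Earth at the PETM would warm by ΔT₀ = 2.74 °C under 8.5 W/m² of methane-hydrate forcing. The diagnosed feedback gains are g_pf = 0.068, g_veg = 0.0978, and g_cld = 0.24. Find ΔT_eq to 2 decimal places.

Total gain g = 0.068 + 0.0978 + 0.24 = 0.4058.
Amplification A = 1/(1 − 0.4058) = 1.683.
ΔT = 2.74 × 1.683 = 4.61 °C.

4.61 °C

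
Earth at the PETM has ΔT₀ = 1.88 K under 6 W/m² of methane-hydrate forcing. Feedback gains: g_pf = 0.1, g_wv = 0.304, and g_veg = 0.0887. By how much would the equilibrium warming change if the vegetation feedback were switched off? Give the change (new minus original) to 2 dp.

-0.55 K

Original: g = 0.4927, ΔT = 1.88/(1−0.4927) = 3.7059 K.
Without vegetation: g' = 0.404, ΔT' = 1.88/(1−0.404) = 3.1544 K.
Change = 3.1544 − 3.7059 = -0.55 K.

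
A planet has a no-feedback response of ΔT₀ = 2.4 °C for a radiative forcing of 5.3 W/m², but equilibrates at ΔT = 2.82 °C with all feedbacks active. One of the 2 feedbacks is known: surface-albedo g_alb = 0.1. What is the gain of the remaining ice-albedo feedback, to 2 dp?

Amplification A = ΔT/ΔT₀ = 2.82/2.4 = 1.175.
Total gain g = 1 − 1/A = 1 − 1/1.175 = 0.1489.
The known gain is 0.1.
g_ice = 0.1489 − 0.1 = 0.05.

0.05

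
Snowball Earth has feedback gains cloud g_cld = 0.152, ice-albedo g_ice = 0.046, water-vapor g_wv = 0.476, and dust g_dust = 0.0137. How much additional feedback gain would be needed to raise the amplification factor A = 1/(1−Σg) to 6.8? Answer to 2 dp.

Current total gain = 0.6877.
Target gain for A = 6.8: g* = 1 − 1/6.8 = 0.8529.
Additional gain needed = 0.8529 − 0.6877 = 0.17.

0.17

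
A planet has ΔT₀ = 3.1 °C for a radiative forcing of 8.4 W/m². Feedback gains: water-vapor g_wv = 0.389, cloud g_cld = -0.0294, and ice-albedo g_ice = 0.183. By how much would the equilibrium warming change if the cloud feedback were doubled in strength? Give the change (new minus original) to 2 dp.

Original: g = 0.5426, ΔT = 3.1/(1−0.5426) = 6.7774 °C.
With doubled cloud: g' = 0.5132, ΔT' = 3.1/(1−0.5132) = 6.3681 °C.
Change = 6.3681 − 6.7774 = -0.41 °C.

-0.41 °C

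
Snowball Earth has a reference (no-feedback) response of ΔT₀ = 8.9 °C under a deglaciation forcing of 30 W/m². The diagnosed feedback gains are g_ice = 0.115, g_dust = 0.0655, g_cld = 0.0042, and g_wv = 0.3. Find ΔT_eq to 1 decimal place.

17.3 °C

Total gain g = 0.115 + 0.0655 + 0.0042 + 0.3 = 0.4847.
Amplification A = 1/(1 − 0.4847) = 1.941.
ΔT = 8.9 × 1.941 = 17.3 °C.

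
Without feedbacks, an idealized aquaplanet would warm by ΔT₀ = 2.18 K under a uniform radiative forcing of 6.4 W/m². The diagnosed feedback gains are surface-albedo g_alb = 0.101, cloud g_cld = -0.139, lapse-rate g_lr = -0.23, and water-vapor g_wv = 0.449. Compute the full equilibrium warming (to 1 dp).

2.7 K

Total gain g = 0.101 − 0.139 − 0.23 + 0.449 = 0.181.
Amplification A = 1/(1 − 0.181) = 1.221.
ΔT = 2.18 × 1.221 = 2.7 K.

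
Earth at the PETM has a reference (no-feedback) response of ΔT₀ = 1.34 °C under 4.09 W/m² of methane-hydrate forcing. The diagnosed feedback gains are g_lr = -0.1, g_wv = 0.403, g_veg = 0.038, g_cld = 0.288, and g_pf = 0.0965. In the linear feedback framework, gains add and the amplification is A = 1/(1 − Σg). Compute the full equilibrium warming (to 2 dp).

Total gain g = -0.1 + 0.403 + 0.038 + 0.288 + 0.0965 = 0.7255.
Amplification A = 1/(1 − 0.7255) = 3.643.
ΔT = 1.34 × 3.643 = 4.88 °C.

4.88 °C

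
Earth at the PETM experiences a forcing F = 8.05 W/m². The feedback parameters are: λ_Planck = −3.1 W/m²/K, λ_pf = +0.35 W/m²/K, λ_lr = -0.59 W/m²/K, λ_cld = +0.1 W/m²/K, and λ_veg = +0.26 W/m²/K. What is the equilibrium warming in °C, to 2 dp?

Net feedback parameter λ = (−3.1) + (+0.35) + (-0.59) + (+0.1) + (+0.26) = -2.98 W/m²/K.
ΔT = −F/λ = −8.05/(-2.98) = 2.70 °C.

2.70 °C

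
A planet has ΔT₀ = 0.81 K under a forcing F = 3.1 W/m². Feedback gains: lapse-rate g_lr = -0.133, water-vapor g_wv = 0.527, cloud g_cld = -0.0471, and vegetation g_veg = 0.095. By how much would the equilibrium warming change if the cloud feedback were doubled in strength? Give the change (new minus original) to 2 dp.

Original: g = 0.4419, ΔT = 0.81/(1−0.4419) = 1.4514 K.
With doubled cloud: g' = 0.3948, ΔT' = 0.81/(1−0.3948) = 1.3384 K.
Change = 1.3384 − 1.4514 = -0.11 K.

-0.11 K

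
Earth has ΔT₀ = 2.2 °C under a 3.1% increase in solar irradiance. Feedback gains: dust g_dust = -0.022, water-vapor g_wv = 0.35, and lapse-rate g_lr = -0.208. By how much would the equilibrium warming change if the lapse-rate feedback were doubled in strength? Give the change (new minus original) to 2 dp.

-0.48 °C

Original: g = 0.12, ΔT = 2.2/(1−0.12) = 2.5000 °C.
With doubled lapse-rate: g' = -0.088, ΔT' = 2.2/(1+0.088) = 2.0221 °C.
Change = 2.0221 − 2.5000 = -0.48 °C.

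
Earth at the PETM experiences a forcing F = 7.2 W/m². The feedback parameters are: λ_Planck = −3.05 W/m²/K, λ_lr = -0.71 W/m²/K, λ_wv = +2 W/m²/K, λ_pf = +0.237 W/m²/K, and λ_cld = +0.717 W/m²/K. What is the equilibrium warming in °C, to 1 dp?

Net feedback parameter λ = (−3.05) + (-0.71) + (+2) + (+0.237) + (+0.717) = -0.806 W/m²/K.
ΔT = −F/λ = −7.2/(-0.806) = 8.9 °C.

8.9 °C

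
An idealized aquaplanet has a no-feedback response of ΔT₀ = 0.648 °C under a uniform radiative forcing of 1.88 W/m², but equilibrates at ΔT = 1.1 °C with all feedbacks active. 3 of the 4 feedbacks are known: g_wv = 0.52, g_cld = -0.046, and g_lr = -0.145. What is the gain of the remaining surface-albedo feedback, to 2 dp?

0.08

Amplification A = ΔT/ΔT₀ = 1.1/0.648 = 1.698.
Total gain g = 1 − 1/A = 1 − 1/1.698 = 0.4111.
Known gains sum to 0.52 − 0.046 − 0.145 = 0.329.
g_alb = 0.4111 − 0.329 = 0.08.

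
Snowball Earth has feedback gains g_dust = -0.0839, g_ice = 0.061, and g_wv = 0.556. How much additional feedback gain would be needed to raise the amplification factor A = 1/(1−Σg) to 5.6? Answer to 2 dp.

0.29

Current total gain = 0.5331.
Target gain for A = 5.6: g* = 1 − 1/5.6 = 0.8214.
Additional gain needed = 0.8214 − 0.5331 = 0.29.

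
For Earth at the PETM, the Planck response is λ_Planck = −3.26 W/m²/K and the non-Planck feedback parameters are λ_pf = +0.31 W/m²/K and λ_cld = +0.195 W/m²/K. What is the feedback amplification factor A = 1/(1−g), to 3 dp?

Convert to gains: g_pf = 0.31/3.26 = 0.09509; g_cld = 0.195/3.26 = 0.05982.
Total gain g = 0.15491.
A = 1/(1 − 0.15491) = 1.183.

1.183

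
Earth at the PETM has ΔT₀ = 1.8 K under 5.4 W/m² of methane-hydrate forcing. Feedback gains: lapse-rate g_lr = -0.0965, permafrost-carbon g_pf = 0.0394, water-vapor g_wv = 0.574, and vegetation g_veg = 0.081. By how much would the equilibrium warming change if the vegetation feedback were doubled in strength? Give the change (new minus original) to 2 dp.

Original: g = 0.5979, ΔT = 1.8/(1−0.5979) = 4.4765 K.
With doubled vegetation: g' = 0.6789, ΔT' = 1.8/(1−0.6789) = 5.6057 K.
Change = 5.6057 − 4.4765 = 1.13 K.

1.13 K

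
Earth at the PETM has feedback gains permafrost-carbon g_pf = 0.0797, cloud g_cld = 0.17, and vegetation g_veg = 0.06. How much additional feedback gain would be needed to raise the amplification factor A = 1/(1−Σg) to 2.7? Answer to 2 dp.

0.32

Current total gain = 0.3097.
Target gain for A = 2.7: g* = 1 − 1/2.7 = 0.6296.
Additional gain needed = 0.6296 − 0.3097 = 0.32.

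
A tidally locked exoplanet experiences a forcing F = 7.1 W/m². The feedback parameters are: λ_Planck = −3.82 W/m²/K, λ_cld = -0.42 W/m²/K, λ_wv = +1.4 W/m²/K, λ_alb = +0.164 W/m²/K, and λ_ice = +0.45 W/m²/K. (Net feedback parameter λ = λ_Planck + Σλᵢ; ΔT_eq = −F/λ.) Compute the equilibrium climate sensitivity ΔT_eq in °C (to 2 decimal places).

Net feedback parameter λ = (−3.82) + (-0.42) + (+1.4) + (+0.164) + (+0.45) = -2.226 W/m²/K.
ΔT = −F/λ = −7.1/(-2.226) = 3.19 °C.

3.19 °C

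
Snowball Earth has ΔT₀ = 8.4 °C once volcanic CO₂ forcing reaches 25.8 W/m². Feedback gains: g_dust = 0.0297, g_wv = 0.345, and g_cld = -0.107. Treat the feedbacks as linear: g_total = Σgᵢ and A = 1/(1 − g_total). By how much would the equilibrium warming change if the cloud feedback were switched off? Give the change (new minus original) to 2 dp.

Original: g = 0.2677, ΔT = 8.4/(1−0.2677) = 11.4707 °C.
Without cloud: g' = 0.3747, ΔT' = 8.4/(1−0.3747) = 13.4336 °C.
Change = 13.4336 − 11.4707 = 1.96 °C.

1.96 °C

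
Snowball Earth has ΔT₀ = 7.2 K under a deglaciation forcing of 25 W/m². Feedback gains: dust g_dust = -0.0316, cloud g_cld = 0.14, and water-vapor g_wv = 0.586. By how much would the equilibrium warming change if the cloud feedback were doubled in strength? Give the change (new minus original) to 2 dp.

Original: g = 0.6944, ΔT = 7.2/(1−0.6944) = 23.5602 K.
With doubled cloud: g' = 0.8344, ΔT' = 7.2/(1−0.8344) = 43.4783 K.
Change = 43.4783 − 23.5602 = 19.92 K.

19.92 K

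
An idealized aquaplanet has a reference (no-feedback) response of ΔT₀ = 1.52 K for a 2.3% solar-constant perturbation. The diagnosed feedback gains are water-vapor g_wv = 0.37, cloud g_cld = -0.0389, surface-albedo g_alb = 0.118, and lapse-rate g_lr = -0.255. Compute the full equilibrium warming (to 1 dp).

1.9 K

Total gain g = 0.37 − 0.0389 + 0.118 − 0.255 = 0.1941.
Amplification A = 1/(1 − 0.1941) = 1.241.
ΔT = 1.52 × 1.241 = 1.9 K.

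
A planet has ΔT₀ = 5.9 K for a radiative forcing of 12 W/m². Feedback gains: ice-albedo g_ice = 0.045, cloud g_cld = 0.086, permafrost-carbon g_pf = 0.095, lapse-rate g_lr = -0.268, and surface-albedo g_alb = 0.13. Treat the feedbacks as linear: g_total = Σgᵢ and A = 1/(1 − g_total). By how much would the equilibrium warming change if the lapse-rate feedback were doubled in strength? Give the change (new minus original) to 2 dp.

Original: g = 0.088, ΔT = 5.9/(1−0.088) = 6.4693 K.
With doubled lapse-rate: g' = -0.18, ΔT' = 5.9/(1+0.18) = 5.0000 K.
Change = 5.0000 − 6.4693 = -1.47 K.

-1.47 K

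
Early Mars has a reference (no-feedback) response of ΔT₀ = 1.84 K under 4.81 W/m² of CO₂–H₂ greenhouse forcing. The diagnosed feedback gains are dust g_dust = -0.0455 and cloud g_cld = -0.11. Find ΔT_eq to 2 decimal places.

Total gain g = -0.0455 − 0.11 = -0.1555.
Amplification A = 1/(1 + 0.1555) = 0.8654.
ΔT = 1.84 × 0.8654 = 1.59 K.

1.59 K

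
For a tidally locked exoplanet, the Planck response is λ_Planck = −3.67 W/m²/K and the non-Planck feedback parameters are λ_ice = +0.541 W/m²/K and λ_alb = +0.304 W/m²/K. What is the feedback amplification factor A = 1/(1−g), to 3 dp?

Convert to gains: g_ice = 0.541/3.67 = 0.1474; g_alb = 0.304/3.67 = 0.08283.
Total gain g = 0.23023.
A = 1/(1 − 0.23023) = 1.299.

1.299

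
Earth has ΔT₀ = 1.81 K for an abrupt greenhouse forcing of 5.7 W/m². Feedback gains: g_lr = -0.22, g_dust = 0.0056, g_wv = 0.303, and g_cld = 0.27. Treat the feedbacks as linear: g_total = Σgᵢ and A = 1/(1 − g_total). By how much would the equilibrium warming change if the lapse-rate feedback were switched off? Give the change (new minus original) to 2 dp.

Original: g = 0.3586, ΔT = 1.81/(1−0.3586) = 2.8220 K.
Without lapse-rate: g' = 0.5786, ΔT' = 1.81/(1−0.5786) = 4.2952 K.
Change = 4.2952 − 2.8220 = 1.47 K.

1.47 K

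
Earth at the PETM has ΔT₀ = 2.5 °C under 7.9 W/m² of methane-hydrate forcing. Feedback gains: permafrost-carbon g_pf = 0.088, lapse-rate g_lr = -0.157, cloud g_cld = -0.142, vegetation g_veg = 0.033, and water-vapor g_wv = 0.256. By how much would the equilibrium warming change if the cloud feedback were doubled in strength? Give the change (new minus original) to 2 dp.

Original: g = 0.078, ΔT = 2.5/(1−0.078) = 2.7115 °C.
With doubled cloud: g' = -0.064, ΔT' = 2.5/(1+0.064) = 2.3496 °C.
Change = 2.3496 − 2.7115 = -0.36 °C.

-0.36 °C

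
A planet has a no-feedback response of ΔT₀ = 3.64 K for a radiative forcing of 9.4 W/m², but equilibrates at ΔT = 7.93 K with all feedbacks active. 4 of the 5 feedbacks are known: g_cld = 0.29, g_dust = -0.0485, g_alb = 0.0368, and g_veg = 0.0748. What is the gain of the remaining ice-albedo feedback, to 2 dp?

0.19

Amplification A = ΔT/ΔT₀ = 7.93/3.64 = 2.179.
Total gain g = 1 − 1/A = 1 − 1/2.179 = 0.5411.
Known gains sum to 0.29 − 0.0485 + 0.0368 + 0.0748 = 0.3531.
g_ice = 0.5411 − 0.3531 = 0.19.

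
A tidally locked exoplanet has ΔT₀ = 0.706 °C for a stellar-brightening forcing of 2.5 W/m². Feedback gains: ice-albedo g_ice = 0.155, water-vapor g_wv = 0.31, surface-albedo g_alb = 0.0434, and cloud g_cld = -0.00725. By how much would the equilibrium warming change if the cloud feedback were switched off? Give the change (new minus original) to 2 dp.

0.02 °C

Original: g = 0.50115, ΔT = 0.706/(1−0.50115) = 1.4153 °C.
Without cloud: g' = 0.5084, ΔT' = 0.706/(1−0.5084) = 1.4361 °C.
Change = 1.4361 − 1.4153 = 0.02 °C.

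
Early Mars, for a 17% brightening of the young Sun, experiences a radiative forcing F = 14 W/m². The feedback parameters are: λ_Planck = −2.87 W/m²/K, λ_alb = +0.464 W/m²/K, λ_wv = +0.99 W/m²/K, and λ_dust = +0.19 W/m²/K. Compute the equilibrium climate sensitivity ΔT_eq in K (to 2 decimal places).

11.42 K

Net feedback parameter λ = (−2.87) + (+0.464) + (+0.99) + (+0.19) = -1.226 W/m²/K.
ΔT = −F/λ = −14/(-1.226) = 11.42 K.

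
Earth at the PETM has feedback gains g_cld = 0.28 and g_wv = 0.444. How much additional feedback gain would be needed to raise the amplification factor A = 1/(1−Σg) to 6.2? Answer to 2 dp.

Current total gain = 0.724.
Target gain for A = 6.2: g* = 1 − 1/6.2 = 0.8387.
Additional gain needed = 0.8387 − 0.724 = 0.11.

0.11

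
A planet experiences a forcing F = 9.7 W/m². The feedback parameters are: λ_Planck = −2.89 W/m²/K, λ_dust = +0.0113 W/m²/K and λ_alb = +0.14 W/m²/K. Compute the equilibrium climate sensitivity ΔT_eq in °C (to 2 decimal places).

Net feedback parameter λ = (−2.89) + (+0.0113) + (+0.14) = -2.7387 W/m²/K.
ΔT = −F/λ = −9.7/(-2.7387) = 3.54 °C.

3.54 °C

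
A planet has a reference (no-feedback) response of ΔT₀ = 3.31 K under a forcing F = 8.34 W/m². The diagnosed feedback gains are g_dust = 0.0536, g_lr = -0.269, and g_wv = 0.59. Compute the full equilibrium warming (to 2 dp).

Total gain g = 0.0536 − 0.269 + 0.59 = 0.3746.
Amplification A = 1/(1 − 0.3746) = 1.599.
ΔT = 3.31 × 1.599 = 5.29 K.

5.29 K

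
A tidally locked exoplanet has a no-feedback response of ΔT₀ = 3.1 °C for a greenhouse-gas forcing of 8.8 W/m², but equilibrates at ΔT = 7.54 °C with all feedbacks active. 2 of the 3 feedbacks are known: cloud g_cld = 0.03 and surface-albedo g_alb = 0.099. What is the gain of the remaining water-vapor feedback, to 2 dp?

0.46

Amplification A = ΔT/ΔT₀ = 7.54/3.1 = 2.432.
Total gain g = 1 − 1/A = 1 − 1/2.432 = 0.5888.
Known gains sum to 0.03 + 0.099 = 0.129.
g_wv = 0.5888 − 0.129 = 0.46.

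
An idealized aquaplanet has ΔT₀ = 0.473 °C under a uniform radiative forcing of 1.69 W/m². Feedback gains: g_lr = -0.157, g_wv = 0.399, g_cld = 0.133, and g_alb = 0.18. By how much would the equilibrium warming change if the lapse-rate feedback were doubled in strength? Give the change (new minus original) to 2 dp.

Original: g = 0.555, ΔT = 0.473/(1−0.555) = 1.0629 °C.
With doubled lapse-rate: g' = 0.398, ΔT' = 0.473/(1−0.398) = 0.7857 °C.
Change = 0.7857 − 1.0629 = -0.28 °C.

-0.28 °C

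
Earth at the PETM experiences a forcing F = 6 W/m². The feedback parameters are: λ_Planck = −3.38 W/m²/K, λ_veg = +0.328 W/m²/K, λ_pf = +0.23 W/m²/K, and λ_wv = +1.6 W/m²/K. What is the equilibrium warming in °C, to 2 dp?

4.91 °C

Net feedback parameter λ = (−3.38) + (+0.328) + (+0.23) + (+1.6) = -1.222 W/m²/K.
ΔT = −F/λ = −6/(-1.222) = 4.91 °C.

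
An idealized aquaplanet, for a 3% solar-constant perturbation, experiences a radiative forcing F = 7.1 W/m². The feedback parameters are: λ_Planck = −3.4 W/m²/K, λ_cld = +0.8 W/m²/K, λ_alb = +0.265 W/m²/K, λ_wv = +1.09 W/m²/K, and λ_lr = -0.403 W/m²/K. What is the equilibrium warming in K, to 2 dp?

Net feedback parameter λ = (−3.4) + (+0.8) + (+0.265) + (+1.09) + (-0.403) = -1.648 W/m²/K.
ΔT = −F/λ = −7.1/(-1.648) = 4.31 K.

4.31 K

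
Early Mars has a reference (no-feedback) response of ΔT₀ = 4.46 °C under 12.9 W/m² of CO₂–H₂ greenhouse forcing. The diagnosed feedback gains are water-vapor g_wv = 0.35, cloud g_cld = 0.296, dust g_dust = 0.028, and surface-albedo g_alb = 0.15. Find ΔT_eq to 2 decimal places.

25.34 °C

Total gain g = 0.35 + 0.296 + 0.028 + 0.15 = 0.824.
Amplification A = 1/(1 − 0.824) = 5.682.
ΔT = 4.46 × 5.682 = 25.34 °C.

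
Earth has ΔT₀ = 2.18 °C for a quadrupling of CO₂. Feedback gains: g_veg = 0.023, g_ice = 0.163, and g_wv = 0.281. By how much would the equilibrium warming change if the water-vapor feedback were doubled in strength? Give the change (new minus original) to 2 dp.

Original: g = 0.467, ΔT = 2.18/(1−0.467) = 4.0901 °C.
With doubled water-vapor: g' = 0.748, ΔT' = 2.18/(1−0.748) = 8.6508 °C.
Change = 8.6508 − 4.0901 = 4.56 °C.

4.56 °C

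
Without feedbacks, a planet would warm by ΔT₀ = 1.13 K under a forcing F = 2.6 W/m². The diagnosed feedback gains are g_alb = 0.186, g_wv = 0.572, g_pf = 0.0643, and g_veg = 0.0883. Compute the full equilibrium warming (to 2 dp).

Total gain g = 0.186 + 0.572 + 0.0643 + 0.0883 = 0.9106.
Amplification A = 1/(1 − 0.9106) = 11.19.
ΔT = 1.13 × 11.19 = 12.64 K.

12.64 K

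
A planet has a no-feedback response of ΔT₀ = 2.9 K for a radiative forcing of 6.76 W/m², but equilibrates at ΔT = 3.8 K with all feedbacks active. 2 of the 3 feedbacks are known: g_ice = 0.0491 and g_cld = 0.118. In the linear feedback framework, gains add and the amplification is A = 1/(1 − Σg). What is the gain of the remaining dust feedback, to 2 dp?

0.07

Amplification A = ΔT/ΔT₀ = 3.8/2.9 = 1.31.
Total gain g = 1 − 1/A = 1 − 1/1.31 = 0.2366.
Known gains sum to 0.0491 + 0.118 = 0.1671.
g_dust = 0.2366 − 0.1671 = 0.07.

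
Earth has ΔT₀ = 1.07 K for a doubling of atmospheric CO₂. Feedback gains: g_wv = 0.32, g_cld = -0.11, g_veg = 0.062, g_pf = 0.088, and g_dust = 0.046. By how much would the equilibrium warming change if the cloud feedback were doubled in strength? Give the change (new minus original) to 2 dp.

-0.28 K

Original: g = 0.406, ΔT = 1.07/(1−0.406) = 1.8013 K.
With doubled cloud: g' = 0.296, ΔT' = 1.07/(1−0.296) = 1.5199 K.
Change = 1.5199 − 1.8013 = -0.28 K.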